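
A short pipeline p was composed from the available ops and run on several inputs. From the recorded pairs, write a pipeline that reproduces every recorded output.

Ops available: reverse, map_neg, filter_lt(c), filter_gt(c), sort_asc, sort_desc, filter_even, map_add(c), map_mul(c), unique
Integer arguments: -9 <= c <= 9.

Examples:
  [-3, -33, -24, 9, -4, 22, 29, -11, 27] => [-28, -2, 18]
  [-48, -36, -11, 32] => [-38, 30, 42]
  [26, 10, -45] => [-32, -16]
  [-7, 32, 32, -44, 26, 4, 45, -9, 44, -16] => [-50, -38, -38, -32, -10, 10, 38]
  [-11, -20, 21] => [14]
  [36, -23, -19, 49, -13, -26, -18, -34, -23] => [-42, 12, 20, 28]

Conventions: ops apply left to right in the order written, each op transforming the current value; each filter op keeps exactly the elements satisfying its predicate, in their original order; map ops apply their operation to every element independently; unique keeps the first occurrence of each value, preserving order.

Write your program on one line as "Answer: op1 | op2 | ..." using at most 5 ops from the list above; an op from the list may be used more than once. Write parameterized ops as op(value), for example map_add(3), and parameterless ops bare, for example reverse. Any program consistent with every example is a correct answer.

filter_even | map_neg | sort_asc | map_add(-6)

Check, running the answer program on each example:
  [-3, -33, -24, 9, -4, 22, 29, -11, 27] -> [-24, -4, 22] -> [24, 4, -22] -> [-22, 4, 24] -> [-28, -2, 18]
  [-48, -36, -11, 32] -> [-48, -36, 32] -> [48, 36, -32] -> [-32, 36, 48] -> [-38, 30, 42]
  [26, 10, -45] -> [26, 10] -> [-26, -10] -> [-26, -10] -> [-32, -16]
  [-7, 32, 32, -44, 26, 4, 45, -9, 44, -16] -> [32, 32, -44, 26, 4, 44, -16] -> [-32, -32, 44, -26, -4, -44, 16] -> [-44, -32, -32, -26, -4, 16, 44] -> [-50, -38, -38, -32, -10, 10, 38]
  [-11, -20, 21] -> [-20] -> [20] -> [20] -> [14]
  [36, -23, -19, 49, -13, -26, -18, -34, -23] -> [36, -26, -18, -34] -> [-36, 26, 18, 34] -> [-36, 18, 26, 34] -> [-42, 12, 20, 28]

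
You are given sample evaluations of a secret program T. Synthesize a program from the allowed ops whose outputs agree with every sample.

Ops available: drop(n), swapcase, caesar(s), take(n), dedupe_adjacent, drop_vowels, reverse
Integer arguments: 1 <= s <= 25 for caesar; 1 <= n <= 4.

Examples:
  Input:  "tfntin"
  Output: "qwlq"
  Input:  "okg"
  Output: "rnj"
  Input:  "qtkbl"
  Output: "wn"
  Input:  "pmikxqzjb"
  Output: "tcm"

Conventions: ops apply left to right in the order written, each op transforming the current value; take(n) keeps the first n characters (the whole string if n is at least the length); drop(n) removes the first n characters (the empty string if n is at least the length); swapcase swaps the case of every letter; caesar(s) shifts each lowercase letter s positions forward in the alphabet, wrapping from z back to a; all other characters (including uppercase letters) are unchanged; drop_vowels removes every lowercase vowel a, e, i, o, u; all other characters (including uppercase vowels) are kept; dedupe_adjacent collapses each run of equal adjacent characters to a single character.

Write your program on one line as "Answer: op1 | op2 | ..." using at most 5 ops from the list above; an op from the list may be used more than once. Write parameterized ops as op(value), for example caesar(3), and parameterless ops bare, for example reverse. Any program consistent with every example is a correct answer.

reverse | take(4) | caesar(3) | reverse | drop_vowels

Check, running the answer program on each example:
  "tfntin" -> "nitnft" -> "nitn" -> "qlwq" -> "qwlq" -> "qwlq"
  "okg" -> "gko" -> "gko" -> "jnr" -> "rnj" -> "rnj"
  "qtkbl" -> "lbktq" -> "lbkt" -> "oenw" -> "wneo" -> "wn"
  "pmikxqzjb" -> "bjzqxkimp" -> "bjzq" -> "emct" -> "tcme" -> "tcm"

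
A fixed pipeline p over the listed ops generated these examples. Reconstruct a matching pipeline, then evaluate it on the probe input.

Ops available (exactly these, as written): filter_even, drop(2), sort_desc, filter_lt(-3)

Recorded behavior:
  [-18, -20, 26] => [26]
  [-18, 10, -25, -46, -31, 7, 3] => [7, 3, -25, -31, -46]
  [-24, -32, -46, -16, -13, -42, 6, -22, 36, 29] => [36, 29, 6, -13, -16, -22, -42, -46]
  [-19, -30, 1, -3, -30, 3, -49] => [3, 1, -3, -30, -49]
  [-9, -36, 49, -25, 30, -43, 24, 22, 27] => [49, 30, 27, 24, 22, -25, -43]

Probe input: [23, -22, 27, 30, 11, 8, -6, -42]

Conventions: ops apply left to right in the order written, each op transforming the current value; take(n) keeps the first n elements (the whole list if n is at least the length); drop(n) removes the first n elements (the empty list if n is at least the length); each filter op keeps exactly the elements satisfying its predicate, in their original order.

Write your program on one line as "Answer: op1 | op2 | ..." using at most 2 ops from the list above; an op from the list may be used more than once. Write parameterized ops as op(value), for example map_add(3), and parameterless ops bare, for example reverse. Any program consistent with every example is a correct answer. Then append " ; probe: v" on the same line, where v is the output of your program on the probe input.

drop(2) | sort_desc ; probe: [30, 27, 11, 8, -6, -42]

Check, running the answer program on each example:
  [-18, -20, 26] -> [26] -> [26]
  [-18, 10, -25, -46, -31, 7, 3] -> [-25, -46, -31, 7, 3] -> [7, 3, -25, -31, -46]
  [-24, -32, -46, -16, -13, -42, 6, -22, 36, 29] -> [-46, -16, -13, -42, 6, -22, 36, 29] -> [36, 29, 6, -13, -16, -22, -42, -46]
  [-19, -30, 1, -3, -30, 3, -49] -> [1, -3, -30, 3, -49] -> [3, 1, -3, -30, -49]
  [-9, -36, 49, -25, 30, -43, 24, 22, 27] -> [49, -25, 30, -43, 24, 22, 27] -> [49, 30, 27, 24, 22, -25, -43]
  probe: [23, -22, 27, 30, 11, 8, -6, -42] -> [27, 30, 11, 8, -6, -42] -> [30, 27, 11, 8, -6, -42]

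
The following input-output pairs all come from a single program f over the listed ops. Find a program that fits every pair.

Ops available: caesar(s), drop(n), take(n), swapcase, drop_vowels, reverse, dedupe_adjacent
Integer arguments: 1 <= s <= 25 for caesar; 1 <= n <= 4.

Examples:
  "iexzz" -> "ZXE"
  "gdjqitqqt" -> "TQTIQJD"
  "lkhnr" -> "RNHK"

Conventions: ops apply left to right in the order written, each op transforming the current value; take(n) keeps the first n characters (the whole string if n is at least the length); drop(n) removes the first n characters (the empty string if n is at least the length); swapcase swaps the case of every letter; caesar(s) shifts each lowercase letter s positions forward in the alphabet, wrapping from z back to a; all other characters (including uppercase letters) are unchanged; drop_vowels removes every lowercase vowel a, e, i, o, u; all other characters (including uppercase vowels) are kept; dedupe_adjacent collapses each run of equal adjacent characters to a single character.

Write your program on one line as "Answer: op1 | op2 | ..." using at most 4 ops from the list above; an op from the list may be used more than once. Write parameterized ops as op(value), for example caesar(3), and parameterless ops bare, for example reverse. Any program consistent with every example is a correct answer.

dedupe_adjacent | drop(1) | reverse | swapcase

Check, running the answer program on each example:
  "iexzz" -> "iexz" -> "exz" -> "zxe" -> "ZXE"
  "gdjqitqqt" -> "gdjqitqt" -> "djqitqt" -> "tqtiqjd" -> "TQTIQJD"
  "lkhnr" -> "lkhnr" -> "khnr" -> "rnhk" -> "RNHK"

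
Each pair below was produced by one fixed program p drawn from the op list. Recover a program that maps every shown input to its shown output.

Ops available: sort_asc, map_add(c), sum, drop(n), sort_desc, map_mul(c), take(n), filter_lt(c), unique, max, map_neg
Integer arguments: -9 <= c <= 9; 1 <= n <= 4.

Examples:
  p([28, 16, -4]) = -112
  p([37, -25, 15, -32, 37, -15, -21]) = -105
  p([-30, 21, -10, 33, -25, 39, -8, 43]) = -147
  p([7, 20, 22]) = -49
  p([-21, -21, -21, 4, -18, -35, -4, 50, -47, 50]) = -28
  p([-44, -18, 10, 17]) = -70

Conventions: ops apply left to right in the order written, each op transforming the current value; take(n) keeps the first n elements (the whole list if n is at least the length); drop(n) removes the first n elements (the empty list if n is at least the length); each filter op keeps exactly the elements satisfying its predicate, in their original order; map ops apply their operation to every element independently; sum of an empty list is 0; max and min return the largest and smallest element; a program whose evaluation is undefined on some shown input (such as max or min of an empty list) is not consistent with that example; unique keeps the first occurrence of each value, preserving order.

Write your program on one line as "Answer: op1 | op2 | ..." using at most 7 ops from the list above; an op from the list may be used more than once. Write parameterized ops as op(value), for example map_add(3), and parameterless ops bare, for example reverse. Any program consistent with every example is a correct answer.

sort_asc | map_mul(-7) | filter_lt(-1) | unique | sort_asc | max

Check, running the answer program on each example:
  [28, 16, -4] -> [-4, 16, 28] -> [28, -112, -196] -> [-112, -196] -> [-112, -196] -> [-196, -112] -> -112
  [37, -25, 15, -32, 37, -15, -21] -> [-32, -25, -21, -15, 15, 37, 37] -> [224, 175, 147, 105, -105, -259, -259] -> [-105, -259, -259] -> [-105, -259] -> [-259, -105] -> -105
  [-30, 21, -10, 33, -25, 39, -8, 43] -> [-30, -25, -10, -8, 21, 33, 39, 43] -> [210, 175, 70, 56, -147, -231, -273, -301] -> [-147, -231, -273, -301] -> [-147, -231, -273, -301] -> [-301, -273, -231, -147] -> -147
  [7, 20, 22] -> [7, 20, 22] -> [-49, -140, -154] -> [-49, -140, -154] -> [-49, -140, -154] -> [-154, -140, -49] -> -49
  [-21, -21, -21, 4, -18, -35, -4, 50, -47, 50] -> [-47, -35, -21, -21, -21, -18, -4, 4, 50, 50] -> [329, 245, 147, 147, 147, 126, 28, -28, -350, -350] -> [-28, -350, -350] -> [-28, -350] -> [-350, -28] -> -28
  [-44, -18, 10, 17] -> [-44, -18, 10, 17] -> [308, 126, -70, -119] -> [-70, -119] -> [-70, -119] -> [-119, -70] -> -70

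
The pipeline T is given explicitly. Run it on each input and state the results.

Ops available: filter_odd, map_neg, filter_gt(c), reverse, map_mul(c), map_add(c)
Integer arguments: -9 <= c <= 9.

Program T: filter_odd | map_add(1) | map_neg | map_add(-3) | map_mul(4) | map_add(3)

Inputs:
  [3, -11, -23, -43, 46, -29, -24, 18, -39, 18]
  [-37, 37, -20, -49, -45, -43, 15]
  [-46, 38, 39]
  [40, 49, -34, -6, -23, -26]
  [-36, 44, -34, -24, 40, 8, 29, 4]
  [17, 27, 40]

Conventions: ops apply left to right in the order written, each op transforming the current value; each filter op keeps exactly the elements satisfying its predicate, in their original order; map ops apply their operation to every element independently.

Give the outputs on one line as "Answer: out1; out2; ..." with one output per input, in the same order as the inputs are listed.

[-25, 31, 79, 159, 103, 143]; [135, -161, 183, 167, 159, -73]; [-169]; [-209, 79]; [-129]; [-81, -121]

Execution, op by op:
  [3, -11, -23, -43, 46, -29, -24, 18, -39, 18] -> [3, -11, -23, -43, -29, -39] -> [4, -10, -22, -42, -28, -38] -> [-4, 10, 22, 42, 28, 38] -> [-7, 7, 19, 39, 25, 35] -> [-28, 28, 76, 156, 100, 140] -> [-25, 31, 79, 159, 103, 143]
  [-37, 37, -20, -49, -45, -43, 15] -> [-37, 37, -49, -45, -43, 15] -> [-36, 38, -48, -44, -42, 16] -> [36, -38, 48, 44, 42, -16] -> [33, -41, 45, 41, 39, -19] -> [132, -164, 180, 164, 156, -76] -> [135, -161, 183, 167, 159, -73]
  [-46, 38, 39] -> [39] -> [40] -> [-40] -> [-43] -> [-172] -> [-169]
  [40, 49, -34, -6, -23, -26] -> [49, -23] -> [50, -22] -> [-50, 22] -> [-53, 19] -> [-212, 76] -> [-209, 79]
  [-36, 44, -34, -24, 40, 8, 29, 4] -> [29] -> [30] -> [-30] -> [-33] -> [-132] -> [-129]
  [17, 27, 40] -> [17, 27] -> [18, 28] -> [-18, -28] -> [-21, -31] -> [-84, -124] -> [-81, -121]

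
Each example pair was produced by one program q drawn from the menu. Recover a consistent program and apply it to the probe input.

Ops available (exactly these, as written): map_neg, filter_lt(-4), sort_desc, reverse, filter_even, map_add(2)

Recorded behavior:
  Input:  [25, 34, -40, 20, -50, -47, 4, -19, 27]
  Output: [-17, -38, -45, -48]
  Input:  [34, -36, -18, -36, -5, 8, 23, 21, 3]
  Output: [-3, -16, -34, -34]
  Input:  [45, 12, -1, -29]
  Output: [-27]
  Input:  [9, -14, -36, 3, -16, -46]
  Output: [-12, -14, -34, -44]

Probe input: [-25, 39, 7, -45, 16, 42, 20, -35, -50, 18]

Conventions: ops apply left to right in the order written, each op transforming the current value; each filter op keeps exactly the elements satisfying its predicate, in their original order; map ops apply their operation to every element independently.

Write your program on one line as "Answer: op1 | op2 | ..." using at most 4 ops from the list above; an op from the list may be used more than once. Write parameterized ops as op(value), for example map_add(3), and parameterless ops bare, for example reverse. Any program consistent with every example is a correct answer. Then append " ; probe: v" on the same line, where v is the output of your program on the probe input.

filter_lt(-4) | sort_desc | map_add(2) ; probe: [-23, -33, -43, -48]

Check, running the answer program on each example:
  [25, 34, -40, 20, -50, -47, 4, -19, 27] -> [-40, -50, -47, -19] -> [-19, -40, -47, -50] -> [-17, -38, -45, -48]
  [34, -36, -18, -36, -5, 8, 23, 21, 3] -> [-36, -18, -36, -5] -> [-5, -18, -36, -36] -> [-3, -16, -34, -34]
  [45, 12, -1, -29] -> [-29] -> [-29] -> [-27]
  [9, -14, -36, 3, -16, -46] -> [-14, -36, -16, -46] -> [-14, -16, -36, -46] -> [-12, -14, -34, -44]
  probe: [-25, 39, 7, -45, 16, 42, 20, -35, -50, 18] -> [-25, -45, -35, -50] -> [-25, -35, -45, -50] -> [-23, -33, -43, -48]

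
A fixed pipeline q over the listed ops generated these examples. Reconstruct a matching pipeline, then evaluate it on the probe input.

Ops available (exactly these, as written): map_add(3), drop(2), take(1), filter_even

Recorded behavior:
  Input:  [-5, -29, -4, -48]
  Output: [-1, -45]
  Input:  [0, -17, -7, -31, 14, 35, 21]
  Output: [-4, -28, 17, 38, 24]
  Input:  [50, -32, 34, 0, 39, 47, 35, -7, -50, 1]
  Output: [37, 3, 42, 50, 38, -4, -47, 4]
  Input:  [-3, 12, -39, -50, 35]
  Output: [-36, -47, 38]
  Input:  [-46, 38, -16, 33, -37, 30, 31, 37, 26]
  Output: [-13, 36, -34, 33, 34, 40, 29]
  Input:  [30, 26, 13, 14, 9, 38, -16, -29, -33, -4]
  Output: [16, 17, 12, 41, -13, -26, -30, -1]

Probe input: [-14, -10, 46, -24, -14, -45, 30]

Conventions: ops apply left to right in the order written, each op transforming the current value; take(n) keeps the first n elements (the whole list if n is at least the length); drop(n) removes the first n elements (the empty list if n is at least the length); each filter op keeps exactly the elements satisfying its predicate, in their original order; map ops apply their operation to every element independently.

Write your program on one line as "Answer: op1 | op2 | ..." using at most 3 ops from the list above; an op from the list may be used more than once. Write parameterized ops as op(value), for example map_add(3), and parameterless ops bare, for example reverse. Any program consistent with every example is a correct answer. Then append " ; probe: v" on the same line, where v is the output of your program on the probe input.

map_add(3) | drop(2) ; probe: [49, -21, -11, -42, 33]

Check, running the answer program on each example:
  [-5, -29, -4, -48] -> [-2, -26, -1, -45] -> [-1, -45]
  [0, -17, -7, -31, 14, 35, 21] -> [3, -14, -4, -28, 17, 38, 24] -> [-4, -28, 17, 38, 24]
  [50, -32, 34, 0, 39, 47, 35, -7, -50, 1] -> [53, -29, 37, 3, 42, 50, 38, -4, -47, 4] -> [37, 3, 42, 50, 38, -4, -47, 4]
  [-3, 12, -39, -50, 35] -> [0, 15, -36, -47, 38] -> [-36, -47, 38]
  [-46, 38, -16, 33, -37, 30, 31, 37, 26] -> [-43, 41, -13, 36, -34, 33, 34, 40, 29] -> [-13, 36, -34, 33, 34, 40, 29]
  [30, 26, 13, 14, 9, 38, -16, -29, -33, -4] -> [33, 29, 16, 17, 12, 41, -13, -26, -30, -1] -> [16, 17, 12, 41, -13, -26, -30, -1]
  probe: [-14, -10, 46, -24, -14, -45, 30] -> [-11, -7, 49, -21, -11, -42, 33] -> [49, -21, -11, -42, 33]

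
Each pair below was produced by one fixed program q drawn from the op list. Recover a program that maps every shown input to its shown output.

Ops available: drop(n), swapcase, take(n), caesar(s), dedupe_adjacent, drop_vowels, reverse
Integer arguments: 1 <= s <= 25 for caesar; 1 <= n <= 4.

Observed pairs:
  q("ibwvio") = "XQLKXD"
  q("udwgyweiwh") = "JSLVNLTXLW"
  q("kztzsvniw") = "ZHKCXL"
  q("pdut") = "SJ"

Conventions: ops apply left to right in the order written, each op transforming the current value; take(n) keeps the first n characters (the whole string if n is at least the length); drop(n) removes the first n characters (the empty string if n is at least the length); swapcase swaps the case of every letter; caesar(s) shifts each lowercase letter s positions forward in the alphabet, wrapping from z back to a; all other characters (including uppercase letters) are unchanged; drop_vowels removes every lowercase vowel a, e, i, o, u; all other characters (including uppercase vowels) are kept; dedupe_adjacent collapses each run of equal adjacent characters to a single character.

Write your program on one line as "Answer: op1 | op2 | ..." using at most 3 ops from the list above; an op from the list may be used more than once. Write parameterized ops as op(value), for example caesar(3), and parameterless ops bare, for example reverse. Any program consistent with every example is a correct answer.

caesar(15) | drop_vowels | swapcase

Check, running the answer program on each example:
  "ibwvio" -> "xqlkxd" -> "xqlkxd" -> "XQLKXD"
  "udwgyweiwh" -> "jslvnltxlw" -> "jslvnltxlw" -> "JSLVNLTXLW"
  "kztzsvniw" -> "zoiohkcxl" -> "zhkcxl" -> "ZHKCXL"
  "pdut" -> "esji" -> "sj" -> "SJ"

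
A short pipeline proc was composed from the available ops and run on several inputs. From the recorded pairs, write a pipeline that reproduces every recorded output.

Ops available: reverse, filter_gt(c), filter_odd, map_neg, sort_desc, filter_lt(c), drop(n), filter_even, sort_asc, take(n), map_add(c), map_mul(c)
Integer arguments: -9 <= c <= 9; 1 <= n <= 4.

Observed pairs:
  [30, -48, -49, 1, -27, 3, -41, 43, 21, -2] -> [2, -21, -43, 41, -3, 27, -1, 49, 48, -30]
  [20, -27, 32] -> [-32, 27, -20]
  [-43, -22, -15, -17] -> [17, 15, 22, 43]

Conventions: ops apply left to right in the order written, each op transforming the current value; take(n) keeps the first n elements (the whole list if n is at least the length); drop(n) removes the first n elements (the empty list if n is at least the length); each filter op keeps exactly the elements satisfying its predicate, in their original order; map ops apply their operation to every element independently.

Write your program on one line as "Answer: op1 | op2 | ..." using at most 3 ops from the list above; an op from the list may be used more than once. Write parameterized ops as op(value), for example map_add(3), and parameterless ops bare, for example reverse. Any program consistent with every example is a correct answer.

map_neg | reverse

Check, running the answer program on each example:
  [30, -48, -49, 1, -27, 3, -41, 43, 21, -2] -> [-30, 48, 49, -1, 27, -3, 41, -43, -21, 2] -> [2, -21, -43, 41, -3, 27, -1, 49, 48, -30]
  [20, -27, 32] -> [-20, 27, -32] -> [-32, 27, -20]
  [-43, -22, -15, -17] -> [43, 22, 15, 17] -> [17, 15, 22, 43]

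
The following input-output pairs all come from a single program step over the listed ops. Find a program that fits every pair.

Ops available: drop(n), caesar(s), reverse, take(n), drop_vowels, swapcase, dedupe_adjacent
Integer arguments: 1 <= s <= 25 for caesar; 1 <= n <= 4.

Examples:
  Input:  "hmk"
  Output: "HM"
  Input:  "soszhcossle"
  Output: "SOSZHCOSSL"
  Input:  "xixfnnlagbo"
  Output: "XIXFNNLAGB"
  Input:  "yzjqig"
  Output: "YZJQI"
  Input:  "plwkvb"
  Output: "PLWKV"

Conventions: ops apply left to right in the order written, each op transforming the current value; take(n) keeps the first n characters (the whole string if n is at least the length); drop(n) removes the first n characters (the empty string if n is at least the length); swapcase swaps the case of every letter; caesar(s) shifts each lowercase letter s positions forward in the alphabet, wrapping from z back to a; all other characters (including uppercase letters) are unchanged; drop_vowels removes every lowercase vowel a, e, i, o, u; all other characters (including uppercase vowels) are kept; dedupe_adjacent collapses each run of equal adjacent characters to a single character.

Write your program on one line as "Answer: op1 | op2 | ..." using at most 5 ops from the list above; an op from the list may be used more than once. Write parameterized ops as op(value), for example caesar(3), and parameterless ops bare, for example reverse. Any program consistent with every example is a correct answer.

reverse | swapcase | drop(1) | reverse

Check, running the answer program on each example:
  "hmk" -> "kmh" -> "KMH" -> "MH" -> "HM"
  "soszhcossle" -> "elssochzsos" -> "ELSSOCHZSOS" -> "LSSOCHZSOS" -> "SOSZHCOSSL"
  "xixfnnlagbo" -> "obgalnnfxix" -> "OBGALNNFXIX" -> "BGALNNFXIX" -> "XIXFNNLAGB"
  "yzjqig" -> "giqjzy" -> "GIQJZY" -> "IQJZY" -> "YZJQI"
  "plwkvb" -> "bvkwlp" -> "BVKWLP" -> "VKWLP" -> "PLWKV"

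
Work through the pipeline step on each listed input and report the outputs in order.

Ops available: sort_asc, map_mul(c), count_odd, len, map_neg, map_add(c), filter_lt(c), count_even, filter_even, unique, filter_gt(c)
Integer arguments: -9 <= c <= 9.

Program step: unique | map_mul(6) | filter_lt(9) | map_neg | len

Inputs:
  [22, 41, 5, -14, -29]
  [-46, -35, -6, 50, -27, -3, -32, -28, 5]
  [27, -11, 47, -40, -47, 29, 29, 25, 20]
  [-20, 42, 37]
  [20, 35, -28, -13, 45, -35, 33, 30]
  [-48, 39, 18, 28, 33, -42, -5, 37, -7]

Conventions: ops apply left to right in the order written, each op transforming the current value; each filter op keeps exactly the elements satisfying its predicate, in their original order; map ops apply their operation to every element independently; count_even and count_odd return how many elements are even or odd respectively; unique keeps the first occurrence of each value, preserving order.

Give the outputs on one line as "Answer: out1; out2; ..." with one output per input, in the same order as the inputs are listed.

Execution, op by op:
  [22, 41, 5, -14, -29] -> [22, 41, 5, -14, -29] -> [132, 246, 30, -84, -174] -> [-84, -174] -> [84, 174] -> 2
  [-46, -35, -6, 50, -27, -3, -32, -28, 5] -> [-46, -35, -6, 50, -27, -3, -32, -28, 5] -> [-276, -210, -36, 300, -162, -18, -192, -168, 30] -> [-276, -210, -36, -162, -18, -192, -168] -> [276, 210, 36, 162, 18, 192, 168] -> 7
  [27, -11, 47, -40, -47, 29, 29, 25, 20] -> [27, -11, 47, -40, -47, 29, 25, 20] -> [162, -66, 282, -240, -282, 174, 150, 120] -> [-66, -240, -282] -> [66, 240, 282] -> 3
  [-20, 42, 37] -> [-20, 42, 37] -> [-120, 252, 222] -> [-120] -> [120] -> 1
  [20, 35, -28, -13, 45, -35, 33, 30] -> [20, 35, -28, -13, 45, -35, 33, 30] -> [120, 210, -168, -78, 270, -210, 198, 180] -> [-168, -78, -210] -> [168, 78, 210] -> 3
  [-48, 39, 18, 28, 33, -42, -5, 37, -7] -> [-48, 39, 18, 28, 33, -42, -5, 37, -7] -> [-288, 234, 108, 168, 198, -252, -30, 222, -42] -> [-288, -252, -30, -42] -> [288, 252, 30, 42] -> 4

2; 7; 3; 1; 3; 4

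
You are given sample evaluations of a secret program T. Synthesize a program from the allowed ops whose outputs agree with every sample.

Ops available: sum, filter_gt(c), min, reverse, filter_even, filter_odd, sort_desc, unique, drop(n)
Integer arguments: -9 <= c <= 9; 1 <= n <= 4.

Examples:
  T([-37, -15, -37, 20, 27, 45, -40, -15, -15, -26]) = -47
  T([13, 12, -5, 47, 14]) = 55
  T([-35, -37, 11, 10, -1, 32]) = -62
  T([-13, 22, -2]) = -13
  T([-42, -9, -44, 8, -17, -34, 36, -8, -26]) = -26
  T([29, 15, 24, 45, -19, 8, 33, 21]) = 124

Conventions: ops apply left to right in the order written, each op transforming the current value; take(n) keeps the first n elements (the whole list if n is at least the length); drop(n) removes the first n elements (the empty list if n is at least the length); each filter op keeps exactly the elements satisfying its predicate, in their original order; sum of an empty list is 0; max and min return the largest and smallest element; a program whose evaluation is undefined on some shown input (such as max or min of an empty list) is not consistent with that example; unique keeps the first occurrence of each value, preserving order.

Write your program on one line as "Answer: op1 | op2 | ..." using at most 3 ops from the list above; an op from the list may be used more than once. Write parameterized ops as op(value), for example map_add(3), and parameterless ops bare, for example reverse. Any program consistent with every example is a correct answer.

sort_desc | filter_odd | sum

Check, running the answer program on each example:
  [-37, -15, -37, 20, 27, 45, -40, -15, -15, -26] -> [45, 27, 20, -15, -15, -15, -26, -37, -37, -40] -> [45, 27, -15, -15, -15, -37, -37] -> -47
  [13, 12, -5, 47, 14] -> [47, 14, 13, 12, -5] -> [47, 13, -5] -> 55
  [-35, -37, 11, 10, -1, 32] -> [32, 11, 10, -1, -35, -37] -> [11, -1, -35, -37] -> -62
  [-13, 22, -2] -> [22, -2, -13] -> [-13] -> -13
  [-42, -9, -44, 8, -17, -34, 36, -8, -26] -> [36, 8, -8, -9, -17, -26, -34, -42, -44] -> [-9, -17] -> -26
  [29, 15, 24, 45, -19, 8, 33, 21] -> [45, 33, 29, 24, 21, 15, 8, -19] -> [45, 33, 29, 21, 15, -19] -> 124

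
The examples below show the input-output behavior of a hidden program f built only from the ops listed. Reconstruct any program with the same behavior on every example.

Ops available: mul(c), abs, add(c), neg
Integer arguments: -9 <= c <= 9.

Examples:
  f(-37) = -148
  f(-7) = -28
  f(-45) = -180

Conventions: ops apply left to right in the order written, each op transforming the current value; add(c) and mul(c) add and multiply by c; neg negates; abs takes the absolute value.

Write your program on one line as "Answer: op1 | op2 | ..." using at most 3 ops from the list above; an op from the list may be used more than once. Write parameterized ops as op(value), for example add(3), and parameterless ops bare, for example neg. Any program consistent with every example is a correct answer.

abs | mul(4) | mul(-1)

Check, running the answer program on each example:
  -37 -> 37 -> 148 -> -148
  -7 -> 7 -> 28 -> -28
  -45 -> 45 -> 180 -> -180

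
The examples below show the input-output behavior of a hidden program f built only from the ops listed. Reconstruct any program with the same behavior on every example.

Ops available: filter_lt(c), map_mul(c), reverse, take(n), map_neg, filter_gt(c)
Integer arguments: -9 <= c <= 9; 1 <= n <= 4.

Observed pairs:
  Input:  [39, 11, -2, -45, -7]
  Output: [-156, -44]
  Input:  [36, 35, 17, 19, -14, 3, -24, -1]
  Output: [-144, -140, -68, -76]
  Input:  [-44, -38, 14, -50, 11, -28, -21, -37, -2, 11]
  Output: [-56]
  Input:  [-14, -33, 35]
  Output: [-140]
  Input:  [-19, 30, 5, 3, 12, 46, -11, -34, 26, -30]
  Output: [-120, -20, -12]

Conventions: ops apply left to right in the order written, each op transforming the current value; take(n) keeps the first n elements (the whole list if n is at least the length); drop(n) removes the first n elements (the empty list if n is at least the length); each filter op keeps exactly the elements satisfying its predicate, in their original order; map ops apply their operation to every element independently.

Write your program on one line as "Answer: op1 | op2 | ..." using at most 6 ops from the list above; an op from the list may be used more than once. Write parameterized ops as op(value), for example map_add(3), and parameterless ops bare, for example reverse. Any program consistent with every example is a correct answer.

take(4) | map_mul(4) | map_neg | filter_lt(9) | filter_lt(-4)

Check, running the answer program on each example:
  [39, 11, -2, -45, -7] -> [39, 11, -2, -45] -> [156, 44, -8, -180] -> [-156, -44, 8, 180] -> [-156, -44, 8] -> [-156, -44]
  [36, 35, 17, 19, -14, 3, -24, -1] -> [36, 35, 17, 19] -> [144, 140, 68, 76] -> [-144, -140, -68, -76] -> [-144, -140, -68, -76] -> [-144, -140, -68, -76]
  [-44, -38, 14, -50, 11, -28, -21, -37, -2, 11] -> [-44, -38, 14, -50] -> [-176, -152, 56, -200] -> [176, 152, -56, 200] -> [-56] -> [-56]
  [-14, -33, 35] -> [-14, -33, 35] -> [-56, -132, 140] -> [56, 132, -140] -> [-140] -> [-140]
  [-19, 30, 5, 3, 12, 46, -11, -34, 26, -30] -> [-19, 30, 5, 3] -> [-76, 120, 20, 12] -> [76, -120, -20, -12] -> [-120, -20, -12] -> [-120, -20, -12]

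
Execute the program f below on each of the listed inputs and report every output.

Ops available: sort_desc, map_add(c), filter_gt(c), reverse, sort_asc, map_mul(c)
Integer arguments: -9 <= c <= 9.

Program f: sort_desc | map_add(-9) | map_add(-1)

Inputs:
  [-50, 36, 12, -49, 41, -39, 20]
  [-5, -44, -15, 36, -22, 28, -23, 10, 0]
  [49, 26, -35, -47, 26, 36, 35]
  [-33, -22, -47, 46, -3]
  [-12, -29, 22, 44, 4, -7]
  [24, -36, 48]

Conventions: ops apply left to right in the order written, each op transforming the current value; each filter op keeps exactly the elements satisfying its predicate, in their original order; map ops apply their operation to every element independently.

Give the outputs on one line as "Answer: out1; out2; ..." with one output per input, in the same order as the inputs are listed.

Execution, op by op:
  [-50, 36, 12, -49, 41, -39, 20] -> [41, 36, 20, 12, -39, -49, -50] -> [32, 27, 11, 3, -48, -58, -59] -> [31, 26, 10, 2, -49, -59, -60]
  [-5, -44, -15, 36, -22, 28, -23, 10, 0] -> [36, 28, 10, 0, -5, -15, -22, -23, -44] -> [27, 19, 1, -9, -14, -24, -31, -32, -53] -> [26, 18, 0, -10, -15, -25, -32, -33, -54]
  [49, 26, -35, -47, 26, 36, 35] -> [49, 36, 35, 26, 26, -35, -47] -> [40, 27, 26, 17, 17, -44, -56] -> [39, 26, 25, 16, 16, -45, -57]
  [-33, -22, -47, 46, -3] -> [46, -3, -22, -33, -47] -> [37, -12, -31, -42, -56] -> [36, -13, -32, -43, -57]
  [-12, -29, 22, 44, 4, -7] -> [44, 22, 4, -7, -12, -29] -> [35, 13, -5, -16, -21, -38] -> [34, 12, -6, -17, -22, -39]
  [24, -36, 48] -> [48, 24, -36] -> [39, 15, -45] -> [38, 14, -46]

[31, 26, 10, 2, -49, -59, -60]; [26, 18, 0, -10, -15, -25, -32, -33, -54]; [39, 26, 25, 16, 16, -45, -57]; [36, -13, -32, -43, -57]; [34, 12, -6, -17, -22, -39]; [38, 14, -46]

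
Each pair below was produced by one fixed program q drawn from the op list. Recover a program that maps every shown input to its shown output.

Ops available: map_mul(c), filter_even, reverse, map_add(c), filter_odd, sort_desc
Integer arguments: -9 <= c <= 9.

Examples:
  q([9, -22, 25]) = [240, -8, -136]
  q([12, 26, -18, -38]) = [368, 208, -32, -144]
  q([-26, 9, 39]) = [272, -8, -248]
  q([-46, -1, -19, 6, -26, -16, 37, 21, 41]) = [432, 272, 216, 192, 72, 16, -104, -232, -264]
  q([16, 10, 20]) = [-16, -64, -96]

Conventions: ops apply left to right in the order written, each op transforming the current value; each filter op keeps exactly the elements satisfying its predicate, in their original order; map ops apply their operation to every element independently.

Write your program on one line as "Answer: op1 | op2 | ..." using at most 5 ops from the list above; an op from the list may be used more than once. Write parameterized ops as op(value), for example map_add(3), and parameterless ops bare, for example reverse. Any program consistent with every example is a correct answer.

map_add(-8) | reverse | map_mul(-8) | sort_desc

Check, running the answer program on each example:
  [9, -22, 25] -> [1, -30, 17] -> [17, -30, 1] -> [-136, 240, -8] -> [240, -8, -136]
  [12, 26, -18, -38] -> [4, 18, -26, -46] -> [-46, -26, 18, 4] -> [368, 208, -144, -32] -> [368, 208, -32, -144]
  [-26, 9, 39] -> [-34, 1, 31] -> [31, 1, -34] -> [-248, -8, 272] -> [272, -8, -248]
  [-46, -1, -19, 6, -26, -16, 37, 21, 41] -> [-54, -9, -27, -2, -34, -24, 29, 13, 33] -> [33, 13, 29, -24, -34, -2, -27, -9, -54] -> [-264, -104, -232, 192, 272, 16, 216, 72, 432] -> [432, 272, 216, 192, 72, 16, -104, -232, -264]
  [16, 10, 20] -> [8, 2, 12] -> [12, 2, 8] -> [-96, -16, -64] -> [-16, -64, -96]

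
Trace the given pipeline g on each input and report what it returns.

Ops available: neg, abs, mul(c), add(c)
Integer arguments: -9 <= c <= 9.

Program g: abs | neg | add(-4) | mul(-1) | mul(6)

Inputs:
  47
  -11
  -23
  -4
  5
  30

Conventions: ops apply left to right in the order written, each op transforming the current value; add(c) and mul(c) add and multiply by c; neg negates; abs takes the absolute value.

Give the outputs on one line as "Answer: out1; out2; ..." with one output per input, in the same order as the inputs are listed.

306; 90; 162; 48; 54; 204

Execution, op by op:
  47 -> 47 -> -47 -> -51 -> 51 -> 306
  -11 -> 11 -> -11 -> -15 -> 15 -> 90
  -23 -> 23 -> -23 -> -27 -> 27 -> 162
  -4 -> 4 -> -4 -> -8 -> 8 -> 48
  5 -> 5 -> -5 -> -9 -> 9 -> 54
  30 -> 30 -> -30 -> -34 -> 34 -> 204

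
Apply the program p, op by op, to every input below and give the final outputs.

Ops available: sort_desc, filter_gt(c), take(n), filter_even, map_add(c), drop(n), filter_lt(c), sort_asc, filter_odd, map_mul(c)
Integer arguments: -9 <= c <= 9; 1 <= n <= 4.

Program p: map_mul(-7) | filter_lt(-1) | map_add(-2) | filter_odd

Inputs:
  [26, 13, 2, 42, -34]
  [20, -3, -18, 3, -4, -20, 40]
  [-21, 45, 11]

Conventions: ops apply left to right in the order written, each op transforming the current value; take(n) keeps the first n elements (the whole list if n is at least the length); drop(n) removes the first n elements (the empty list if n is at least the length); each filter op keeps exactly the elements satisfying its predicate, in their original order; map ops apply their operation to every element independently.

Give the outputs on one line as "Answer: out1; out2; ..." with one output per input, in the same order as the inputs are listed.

[-93]; [-23]; [-317, -79]

Execution, op by op:
  [26, 13, 2, 42, -34] -> [-182, -91, -14, -294, 238] -> [-182, -91, -14, -294] -> [-184, -93, -16, -296] -> [-93]
  [20, -3, -18, 3, -4, -20, 40] -> [-140, 21, 126, -21, 28, 140, -280] -> [-140, -21, -280] -> [-142, -23, -282] -> [-23]
  [-21, 45, 11] -> [147, -315, -77] -> [-315, -77] -> [-317, -79] -> [-317, -79]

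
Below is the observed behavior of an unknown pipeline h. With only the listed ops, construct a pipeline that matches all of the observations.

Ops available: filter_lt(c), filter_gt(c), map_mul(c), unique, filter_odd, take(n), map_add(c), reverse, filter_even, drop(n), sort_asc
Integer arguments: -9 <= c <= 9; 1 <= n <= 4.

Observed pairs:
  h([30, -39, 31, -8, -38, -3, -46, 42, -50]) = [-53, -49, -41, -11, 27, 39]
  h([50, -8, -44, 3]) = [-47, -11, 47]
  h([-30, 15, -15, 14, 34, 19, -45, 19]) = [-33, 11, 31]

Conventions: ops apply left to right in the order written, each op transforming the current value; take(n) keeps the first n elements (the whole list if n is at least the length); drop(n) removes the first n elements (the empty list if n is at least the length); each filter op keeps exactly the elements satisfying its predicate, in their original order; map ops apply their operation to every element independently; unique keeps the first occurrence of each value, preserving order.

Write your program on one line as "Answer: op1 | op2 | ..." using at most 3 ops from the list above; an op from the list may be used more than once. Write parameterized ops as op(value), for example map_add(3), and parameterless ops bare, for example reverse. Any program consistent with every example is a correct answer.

filter_even | sort_asc | map_add(-3)

Check, running the answer program on each example:
  [30, -39, 31, -8, -38, -3, -46, 42, -50] -> [30, -8, -38, -46, 42, -50] -> [-50, -46, -38, -8, 30, 42] -> [-53, -49, -41, -11, 27, 39]
  [50, -8, -44, 3] -> [50, -8, -44] -> [-44, -8, 50] -> [-47, -11, 47]
  [-30, 15, -15, 14, 34, 19, -45, 19] -> [-30, 14, 34] -> [-30, 14, 34] -> [-33, 11, 31]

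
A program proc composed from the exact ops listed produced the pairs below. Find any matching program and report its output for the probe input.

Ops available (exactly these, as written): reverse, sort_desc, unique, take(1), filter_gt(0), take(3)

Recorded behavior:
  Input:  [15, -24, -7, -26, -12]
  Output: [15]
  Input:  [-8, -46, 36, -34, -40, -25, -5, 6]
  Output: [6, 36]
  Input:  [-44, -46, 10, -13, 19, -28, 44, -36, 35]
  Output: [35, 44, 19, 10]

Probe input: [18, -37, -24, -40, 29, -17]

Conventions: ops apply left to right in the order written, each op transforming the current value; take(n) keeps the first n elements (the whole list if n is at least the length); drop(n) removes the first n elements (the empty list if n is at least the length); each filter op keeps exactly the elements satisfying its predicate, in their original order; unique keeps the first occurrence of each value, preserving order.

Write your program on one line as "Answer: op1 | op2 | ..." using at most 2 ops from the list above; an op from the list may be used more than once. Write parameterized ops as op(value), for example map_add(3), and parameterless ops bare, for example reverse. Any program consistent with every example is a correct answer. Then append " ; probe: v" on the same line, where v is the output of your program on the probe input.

reverse | filter_gt(0) ; probe: [29, 18]

Check, running the answer program on each example:
  [15, -24, -7, -26, -12] -> [-12, -26, -7, -24, 15] -> [15]
  [-8, -46, 36, -34, -40, -25, -5, 6] -> [6, -5, -25, -40, -34, 36, -46, -8] -> [6, 36]
  [-44, -46, 10, -13, 19, -28, 44, -36, 35] -> [35, -36, 44, -28, 19, -13, 10, -46, -44] -> [35, 44, 19, 10]
  probe: [18, -37, -24, -40, 29, -17] -> [-17, 29, -40, -24, -37, 18] -> [29, 18]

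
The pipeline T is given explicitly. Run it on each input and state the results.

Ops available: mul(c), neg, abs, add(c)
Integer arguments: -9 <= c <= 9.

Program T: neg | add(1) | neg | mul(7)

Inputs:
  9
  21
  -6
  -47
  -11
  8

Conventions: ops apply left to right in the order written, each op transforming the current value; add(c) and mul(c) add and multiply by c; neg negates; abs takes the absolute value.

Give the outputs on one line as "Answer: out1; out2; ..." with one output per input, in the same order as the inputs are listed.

Execution, op by op:
  9 -> -9 -> -8 -> 8 -> 56
  21 -> -21 -> -20 -> 20 -> 140
  -6 -> 6 -> 7 -> -7 -> -49
  -47 -> 47 -> 48 -> -48 -> -336
  -11 -> 11 -> 12 -> -12 -> -84
  8 -> -8 -> -7 -> 7 -> 49

56; 140; -49; -336; -84; 49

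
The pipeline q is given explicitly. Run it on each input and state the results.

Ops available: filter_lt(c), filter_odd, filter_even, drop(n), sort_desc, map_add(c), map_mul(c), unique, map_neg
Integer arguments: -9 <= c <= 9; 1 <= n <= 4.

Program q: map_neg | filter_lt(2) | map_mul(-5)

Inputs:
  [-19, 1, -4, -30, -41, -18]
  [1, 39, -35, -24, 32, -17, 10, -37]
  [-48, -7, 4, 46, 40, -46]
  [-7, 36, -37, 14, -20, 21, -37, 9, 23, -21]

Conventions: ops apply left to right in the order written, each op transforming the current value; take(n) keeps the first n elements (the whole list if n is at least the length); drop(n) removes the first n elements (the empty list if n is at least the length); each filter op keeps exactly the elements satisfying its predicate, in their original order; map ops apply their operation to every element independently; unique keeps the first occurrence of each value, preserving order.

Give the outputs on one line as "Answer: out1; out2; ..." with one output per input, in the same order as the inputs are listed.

Execution, op by op:
  [-19, 1, -4, -30, -41, -18] -> [19, -1, 4, 30, 41, 18] -> [-1] -> [5]
  [1, 39, -35, -24, 32, -17, 10, -37] -> [-1, -39, 35, 24, -32, 17, -10, 37] -> [-1, -39, -32, -10] -> [5, 195, 160, 50]
  [-48, -7, 4, 46, 40, -46] -> [48, 7, -4, -46, -40, 46] -> [-4, -46, -40] -> [20, 230, 200]
  [-7, 36, -37, 14, -20, 21, -37, 9, 23, -21] -> [7, -36, 37, -14, 20, -21, 37, -9, -23, 21] -> [-36, -14, -21, -9, -23] -> [180, 70, 105, 45, 115]

[5]; [5, 195, 160, 50]; [20, 230, 200]; [180, 70, 105, 45, 115]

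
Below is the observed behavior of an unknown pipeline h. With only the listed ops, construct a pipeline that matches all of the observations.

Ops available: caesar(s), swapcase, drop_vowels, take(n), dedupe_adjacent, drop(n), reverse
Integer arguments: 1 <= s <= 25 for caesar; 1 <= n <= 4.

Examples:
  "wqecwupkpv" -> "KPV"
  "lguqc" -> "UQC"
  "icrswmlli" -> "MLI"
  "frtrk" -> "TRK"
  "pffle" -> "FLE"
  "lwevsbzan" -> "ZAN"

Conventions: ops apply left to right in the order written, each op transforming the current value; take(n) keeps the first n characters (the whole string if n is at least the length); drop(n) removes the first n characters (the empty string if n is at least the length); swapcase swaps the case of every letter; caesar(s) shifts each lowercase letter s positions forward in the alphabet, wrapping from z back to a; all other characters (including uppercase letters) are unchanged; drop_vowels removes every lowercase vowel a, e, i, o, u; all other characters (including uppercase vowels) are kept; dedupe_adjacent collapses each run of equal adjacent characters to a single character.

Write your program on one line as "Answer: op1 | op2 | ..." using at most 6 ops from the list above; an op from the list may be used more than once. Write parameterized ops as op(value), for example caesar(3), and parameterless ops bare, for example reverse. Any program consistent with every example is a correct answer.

swapcase | dedupe_adjacent | reverse | take(3) | reverse

Check, running the answer program on each example:
  "wqecwupkpv" -> "WQECWUPKPV" -> "WQECWUPKPV" -> "VPKPUWCEQW" -> "VPK" -> "KPV"
  "lguqc" -> "LGUQC" -> "LGUQC" -> "CQUGL" -> "CQU" -> "UQC"
  "icrswmlli" -> "ICRSWMLLI" -> "ICRSWMLI" -> "ILMWSRCI" -> "ILM" -> "MLI"
  "frtrk" -> "FRTRK" -> "FRTRK" -> "KRTRF" -> "KRT" -> "TRK"
  "pffle" -> "PFFLE" -> "PFLE" -> "ELFP" -> "ELF" -> "FLE"
  "lwevsbzan" -> "LWEVSBZAN" -> "LWEVSBZAN" -> "NAZBSVEWL" -> "NAZ" -> "ZAN"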